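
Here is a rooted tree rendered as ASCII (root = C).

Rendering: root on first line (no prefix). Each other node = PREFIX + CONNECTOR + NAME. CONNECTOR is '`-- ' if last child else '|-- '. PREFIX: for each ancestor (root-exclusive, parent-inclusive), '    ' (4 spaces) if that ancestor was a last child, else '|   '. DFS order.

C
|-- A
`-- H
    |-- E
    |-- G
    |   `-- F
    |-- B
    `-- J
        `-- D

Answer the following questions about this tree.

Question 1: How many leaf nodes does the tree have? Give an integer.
Leaves (nodes with no children): A, B, D, E, F

Answer: 5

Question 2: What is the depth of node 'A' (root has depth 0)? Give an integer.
Path from root to A: C -> A
Depth = number of edges = 1

Answer: 1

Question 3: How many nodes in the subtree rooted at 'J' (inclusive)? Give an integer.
Answer: 2

Derivation:
Subtree rooted at J contains: D, J
Count = 2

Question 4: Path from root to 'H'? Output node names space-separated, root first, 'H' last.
Answer: C H

Derivation:
Walk down from root: C -> H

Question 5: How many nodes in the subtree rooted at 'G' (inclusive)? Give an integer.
Subtree rooted at G contains: F, G
Count = 2

Answer: 2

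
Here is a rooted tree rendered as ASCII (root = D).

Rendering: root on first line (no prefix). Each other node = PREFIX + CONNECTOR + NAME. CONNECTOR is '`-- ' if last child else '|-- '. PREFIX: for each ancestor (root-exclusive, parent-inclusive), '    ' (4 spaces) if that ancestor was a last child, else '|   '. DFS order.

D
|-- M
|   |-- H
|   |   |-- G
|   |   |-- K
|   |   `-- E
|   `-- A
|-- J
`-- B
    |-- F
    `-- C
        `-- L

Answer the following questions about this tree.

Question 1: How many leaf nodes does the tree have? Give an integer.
Leaves (nodes with no children): A, E, F, G, J, K, L

Answer: 7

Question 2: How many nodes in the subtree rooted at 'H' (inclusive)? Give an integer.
Answer: 4

Derivation:
Subtree rooted at H contains: E, G, H, K
Count = 4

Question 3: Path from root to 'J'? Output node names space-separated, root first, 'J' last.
Walk down from root: D -> J

Answer: D J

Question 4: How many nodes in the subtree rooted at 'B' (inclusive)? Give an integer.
Subtree rooted at B contains: B, C, F, L
Count = 4

Answer: 4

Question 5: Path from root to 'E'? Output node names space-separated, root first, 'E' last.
Walk down from root: D -> M -> H -> E

Answer: D M H E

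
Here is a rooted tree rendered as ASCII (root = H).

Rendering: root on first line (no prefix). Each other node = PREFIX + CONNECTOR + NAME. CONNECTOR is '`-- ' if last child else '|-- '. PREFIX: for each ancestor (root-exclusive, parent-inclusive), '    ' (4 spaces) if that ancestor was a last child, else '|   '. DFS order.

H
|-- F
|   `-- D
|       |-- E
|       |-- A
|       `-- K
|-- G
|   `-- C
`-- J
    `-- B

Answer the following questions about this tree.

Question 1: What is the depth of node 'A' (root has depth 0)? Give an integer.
Path from root to A: H -> F -> D -> A
Depth = number of edges = 3

Answer: 3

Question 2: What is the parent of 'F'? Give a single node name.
Answer: H

Derivation:
Scan adjacency: F appears as child of H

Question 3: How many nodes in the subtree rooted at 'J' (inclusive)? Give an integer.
Subtree rooted at J contains: B, J
Count = 2

Answer: 2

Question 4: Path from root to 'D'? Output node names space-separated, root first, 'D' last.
Walk down from root: H -> F -> D

Answer: H F D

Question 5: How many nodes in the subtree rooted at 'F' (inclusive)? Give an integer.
Subtree rooted at F contains: A, D, E, F, K
Count = 5

Answer: 5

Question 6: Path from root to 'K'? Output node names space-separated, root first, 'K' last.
Answer: H F D K

Derivation:
Walk down from root: H -> F -> D -> K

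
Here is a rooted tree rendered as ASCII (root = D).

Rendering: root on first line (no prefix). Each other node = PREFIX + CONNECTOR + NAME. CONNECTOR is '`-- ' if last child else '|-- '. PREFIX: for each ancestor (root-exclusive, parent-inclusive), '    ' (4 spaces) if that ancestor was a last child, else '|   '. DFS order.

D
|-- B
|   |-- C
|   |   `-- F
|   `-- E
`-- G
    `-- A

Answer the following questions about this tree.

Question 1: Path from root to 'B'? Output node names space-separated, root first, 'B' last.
Walk down from root: D -> B

Answer: D B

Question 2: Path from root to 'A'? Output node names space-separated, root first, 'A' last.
Walk down from root: D -> G -> A

Answer: D G A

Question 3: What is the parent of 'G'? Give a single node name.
Answer: D

Derivation:
Scan adjacency: G appears as child of D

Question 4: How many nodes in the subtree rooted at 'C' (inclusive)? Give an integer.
Subtree rooted at C contains: C, F
Count = 2

Answer: 2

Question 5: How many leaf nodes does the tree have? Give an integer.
Leaves (nodes with no children): A, E, F

Answer: 3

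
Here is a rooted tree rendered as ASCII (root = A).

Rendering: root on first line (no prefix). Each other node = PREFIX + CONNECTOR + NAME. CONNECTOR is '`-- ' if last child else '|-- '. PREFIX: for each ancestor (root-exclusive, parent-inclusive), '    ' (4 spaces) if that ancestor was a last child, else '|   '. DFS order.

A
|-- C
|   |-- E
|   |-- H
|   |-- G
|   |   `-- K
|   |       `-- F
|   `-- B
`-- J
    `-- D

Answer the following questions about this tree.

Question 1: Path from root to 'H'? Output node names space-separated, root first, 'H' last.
Answer: A C H

Derivation:
Walk down from root: A -> C -> H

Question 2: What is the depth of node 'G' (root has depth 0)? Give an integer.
Path from root to G: A -> C -> G
Depth = number of edges = 2

Answer: 2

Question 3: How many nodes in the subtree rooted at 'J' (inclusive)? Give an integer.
Subtree rooted at J contains: D, J
Count = 2

Answer: 2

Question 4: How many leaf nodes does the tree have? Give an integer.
Leaves (nodes with no children): B, D, E, F, H

Answer: 5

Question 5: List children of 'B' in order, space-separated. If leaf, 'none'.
Answer: none

Derivation:
Node B's children (from adjacency): (leaf)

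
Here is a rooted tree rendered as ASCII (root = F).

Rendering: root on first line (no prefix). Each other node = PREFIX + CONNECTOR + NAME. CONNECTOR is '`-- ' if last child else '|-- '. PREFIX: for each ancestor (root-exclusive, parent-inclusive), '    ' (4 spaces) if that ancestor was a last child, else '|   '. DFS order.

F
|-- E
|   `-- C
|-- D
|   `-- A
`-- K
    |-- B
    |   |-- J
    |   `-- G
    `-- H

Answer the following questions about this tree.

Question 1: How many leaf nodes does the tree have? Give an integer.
Leaves (nodes with no children): A, C, G, H, J

Answer: 5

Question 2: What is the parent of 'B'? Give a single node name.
Answer: K

Derivation:
Scan adjacency: B appears as child of K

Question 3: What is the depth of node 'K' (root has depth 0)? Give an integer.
Path from root to K: F -> K
Depth = number of edges = 1

Answer: 1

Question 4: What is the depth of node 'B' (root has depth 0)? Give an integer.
Answer: 2

Derivation:
Path from root to B: F -> K -> B
Depth = number of edges = 2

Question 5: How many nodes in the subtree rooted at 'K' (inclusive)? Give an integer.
Answer: 5

Derivation:
Subtree rooted at K contains: B, G, H, J, K
Count = 5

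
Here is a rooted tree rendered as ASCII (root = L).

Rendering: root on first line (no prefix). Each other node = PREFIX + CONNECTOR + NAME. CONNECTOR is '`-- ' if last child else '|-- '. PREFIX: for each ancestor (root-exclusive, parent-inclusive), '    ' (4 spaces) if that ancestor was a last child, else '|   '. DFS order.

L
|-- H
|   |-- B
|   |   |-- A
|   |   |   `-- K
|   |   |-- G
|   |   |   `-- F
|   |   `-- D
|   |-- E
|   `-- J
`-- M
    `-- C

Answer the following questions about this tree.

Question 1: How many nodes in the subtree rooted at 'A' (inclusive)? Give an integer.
Subtree rooted at A contains: A, K
Count = 2

Answer: 2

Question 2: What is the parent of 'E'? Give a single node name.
Answer: H

Derivation:
Scan adjacency: E appears as child of H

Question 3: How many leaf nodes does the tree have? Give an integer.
Answer: 6

Derivation:
Leaves (nodes with no children): C, D, E, F, J, K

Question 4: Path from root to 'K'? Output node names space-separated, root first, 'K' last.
Walk down from root: L -> H -> B -> A -> K

Answer: L H B A K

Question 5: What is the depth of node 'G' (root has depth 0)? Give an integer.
Path from root to G: L -> H -> B -> G
Depth = number of edges = 3

Answer: 3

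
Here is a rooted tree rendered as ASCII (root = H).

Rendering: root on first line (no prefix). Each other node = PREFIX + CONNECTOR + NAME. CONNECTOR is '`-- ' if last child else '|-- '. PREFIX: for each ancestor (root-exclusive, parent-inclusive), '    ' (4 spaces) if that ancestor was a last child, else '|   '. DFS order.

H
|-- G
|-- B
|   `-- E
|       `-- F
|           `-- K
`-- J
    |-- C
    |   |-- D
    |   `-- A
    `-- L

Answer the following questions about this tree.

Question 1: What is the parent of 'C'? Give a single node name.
Answer: J

Derivation:
Scan adjacency: C appears as child of J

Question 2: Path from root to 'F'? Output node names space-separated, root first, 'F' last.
Answer: H B E F

Derivation:
Walk down from root: H -> B -> E -> F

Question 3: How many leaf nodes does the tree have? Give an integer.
Answer: 5

Derivation:
Leaves (nodes with no children): A, D, G, K, L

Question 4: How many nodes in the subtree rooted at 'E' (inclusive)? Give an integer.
Answer: 3

Derivation:
Subtree rooted at E contains: E, F, K
Count = 3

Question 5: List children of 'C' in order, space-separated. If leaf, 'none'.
Answer: D A

Derivation:
Node C's children (from adjacency): D, A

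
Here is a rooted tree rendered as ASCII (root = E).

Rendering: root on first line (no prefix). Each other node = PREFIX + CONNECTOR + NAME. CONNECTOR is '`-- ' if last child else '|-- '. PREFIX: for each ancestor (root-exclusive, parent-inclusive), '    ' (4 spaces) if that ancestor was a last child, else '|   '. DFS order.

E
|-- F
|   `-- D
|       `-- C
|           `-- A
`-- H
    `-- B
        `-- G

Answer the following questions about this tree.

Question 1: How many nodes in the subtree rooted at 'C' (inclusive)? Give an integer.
Answer: 2

Derivation:
Subtree rooted at C contains: A, C
Count = 2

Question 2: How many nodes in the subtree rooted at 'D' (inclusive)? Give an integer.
Subtree rooted at D contains: A, C, D
Count = 3

Answer: 3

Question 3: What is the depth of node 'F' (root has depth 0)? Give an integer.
Path from root to F: E -> F
Depth = number of edges = 1

Answer: 1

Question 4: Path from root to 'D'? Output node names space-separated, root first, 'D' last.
Walk down from root: E -> F -> D

Answer: E F D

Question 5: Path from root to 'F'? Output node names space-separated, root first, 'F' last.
Walk down from root: E -> F

Answer: E F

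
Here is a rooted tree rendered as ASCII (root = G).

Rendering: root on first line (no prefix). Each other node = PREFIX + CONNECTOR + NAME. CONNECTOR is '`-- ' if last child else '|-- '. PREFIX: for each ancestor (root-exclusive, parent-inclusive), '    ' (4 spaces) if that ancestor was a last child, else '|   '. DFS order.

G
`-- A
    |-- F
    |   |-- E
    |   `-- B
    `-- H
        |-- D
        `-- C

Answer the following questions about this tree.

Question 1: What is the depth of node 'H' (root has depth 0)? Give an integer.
Path from root to H: G -> A -> H
Depth = number of edges = 2

Answer: 2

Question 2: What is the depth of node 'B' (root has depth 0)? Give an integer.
Answer: 3

Derivation:
Path from root to B: G -> A -> F -> B
Depth = number of edges = 3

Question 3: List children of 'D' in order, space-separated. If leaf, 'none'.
Node D's children (from adjacency): (leaf)

Answer: none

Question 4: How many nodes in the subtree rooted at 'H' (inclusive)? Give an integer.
Subtree rooted at H contains: C, D, H
Count = 3

Answer: 3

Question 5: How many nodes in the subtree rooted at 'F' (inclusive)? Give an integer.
Answer: 3

Derivation:
Subtree rooted at F contains: B, E, F
Count = 3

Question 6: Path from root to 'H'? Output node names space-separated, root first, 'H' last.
Walk down from root: G -> A -> H

Answer: G A H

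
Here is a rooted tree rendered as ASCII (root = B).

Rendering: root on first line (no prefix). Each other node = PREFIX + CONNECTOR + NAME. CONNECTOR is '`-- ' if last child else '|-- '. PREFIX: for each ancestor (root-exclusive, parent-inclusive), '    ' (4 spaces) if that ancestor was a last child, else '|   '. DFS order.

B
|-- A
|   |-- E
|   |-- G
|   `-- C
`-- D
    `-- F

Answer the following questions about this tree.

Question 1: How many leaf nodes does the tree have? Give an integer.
Leaves (nodes with no children): C, E, F, G

Answer: 4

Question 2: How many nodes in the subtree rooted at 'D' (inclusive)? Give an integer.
Subtree rooted at D contains: D, F
Count = 2

Answer: 2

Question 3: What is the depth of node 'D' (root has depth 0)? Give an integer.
Answer: 1

Derivation:
Path from root to D: B -> D
Depth = number of edges = 1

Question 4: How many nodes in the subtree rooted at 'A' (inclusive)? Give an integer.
Subtree rooted at A contains: A, C, E, G
Count = 4

Answer: 4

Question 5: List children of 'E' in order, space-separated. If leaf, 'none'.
Node E's children (from adjacency): (leaf)

Answer: none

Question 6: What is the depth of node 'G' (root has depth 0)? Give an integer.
Answer: 2

Derivation:
Path from root to G: B -> A -> G
Depth = number of edges = 2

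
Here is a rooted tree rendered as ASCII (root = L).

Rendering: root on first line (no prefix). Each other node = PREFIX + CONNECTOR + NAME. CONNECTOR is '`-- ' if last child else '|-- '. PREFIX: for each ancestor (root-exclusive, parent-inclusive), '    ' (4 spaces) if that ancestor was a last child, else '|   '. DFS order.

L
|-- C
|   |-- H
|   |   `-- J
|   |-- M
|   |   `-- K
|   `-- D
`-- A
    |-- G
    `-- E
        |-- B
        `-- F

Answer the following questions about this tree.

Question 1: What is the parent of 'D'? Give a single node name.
Scan adjacency: D appears as child of C

Answer: C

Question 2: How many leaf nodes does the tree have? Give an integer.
Answer: 6

Derivation:
Leaves (nodes with no children): B, D, F, G, J, K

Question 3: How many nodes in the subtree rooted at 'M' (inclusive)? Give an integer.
Subtree rooted at M contains: K, M
Count = 2

Answer: 2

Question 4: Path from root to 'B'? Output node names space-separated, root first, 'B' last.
Answer: L A E B

Derivation:
Walk down from root: L -> A -> E -> B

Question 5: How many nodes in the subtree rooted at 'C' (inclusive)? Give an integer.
Answer: 6

Derivation:
Subtree rooted at C contains: C, D, H, J, K, M
Count = 6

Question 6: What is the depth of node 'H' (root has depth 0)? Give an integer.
Answer: 2

Derivation:
Path from root to H: L -> C -> H
Depth = number of edges = 2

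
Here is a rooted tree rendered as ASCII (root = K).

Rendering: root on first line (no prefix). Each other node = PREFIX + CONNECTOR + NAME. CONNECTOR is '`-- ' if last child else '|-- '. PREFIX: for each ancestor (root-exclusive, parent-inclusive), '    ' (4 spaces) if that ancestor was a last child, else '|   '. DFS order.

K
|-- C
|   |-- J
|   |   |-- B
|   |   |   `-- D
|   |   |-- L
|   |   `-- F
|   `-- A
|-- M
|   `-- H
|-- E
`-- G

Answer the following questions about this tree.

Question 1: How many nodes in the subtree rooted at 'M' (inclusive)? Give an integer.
Subtree rooted at M contains: H, M
Count = 2

Answer: 2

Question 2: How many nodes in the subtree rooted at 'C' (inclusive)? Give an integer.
Subtree rooted at C contains: A, B, C, D, F, J, L
Count = 7

Answer: 7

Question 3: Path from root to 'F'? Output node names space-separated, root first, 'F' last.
Answer: K C J F

Derivation:
Walk down from root: K -> C -> J -> F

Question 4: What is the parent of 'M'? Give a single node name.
Scan adjacency: M appears as child of K

Answer: K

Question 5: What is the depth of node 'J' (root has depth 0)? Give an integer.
Answer: 2

Derivation:
Path from root to J: K -> C -> J
Depth = number of edges = 2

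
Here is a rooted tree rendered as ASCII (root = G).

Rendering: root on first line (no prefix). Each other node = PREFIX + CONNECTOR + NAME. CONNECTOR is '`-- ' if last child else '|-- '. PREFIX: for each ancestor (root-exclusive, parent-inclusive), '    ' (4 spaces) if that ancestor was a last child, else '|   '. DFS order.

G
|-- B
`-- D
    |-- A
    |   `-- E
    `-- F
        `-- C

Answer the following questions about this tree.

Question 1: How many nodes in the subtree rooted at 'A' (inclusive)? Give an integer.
Answer: 2

Derivation:
Subtree rooted at A contains: A, E
Count = 2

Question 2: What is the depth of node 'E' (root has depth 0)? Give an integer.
Path from root to E: G -> D -> A -> E
Depth = number of edges = 3

Answer: 3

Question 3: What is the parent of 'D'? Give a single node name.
Answer: G

Derivation:
Scan adjacency: D appears as child of G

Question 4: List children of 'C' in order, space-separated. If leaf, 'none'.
Answer: none

Derivation:
Node C's children (from adjacency): (leaf)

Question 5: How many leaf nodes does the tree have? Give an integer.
Leaves (nodes with no children): B, C, E

Answer: 3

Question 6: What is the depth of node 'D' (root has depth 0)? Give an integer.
Path from root to D: G -> D
Depth = number of edges = 1

Answer: 1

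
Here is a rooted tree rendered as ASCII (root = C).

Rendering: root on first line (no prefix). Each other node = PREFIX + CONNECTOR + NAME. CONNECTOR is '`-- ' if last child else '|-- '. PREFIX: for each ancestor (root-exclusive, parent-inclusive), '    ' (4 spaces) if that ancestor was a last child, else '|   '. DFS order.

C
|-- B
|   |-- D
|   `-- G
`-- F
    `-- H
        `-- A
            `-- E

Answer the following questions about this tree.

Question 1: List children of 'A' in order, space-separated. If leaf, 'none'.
Node A's children (from adjacency): E

Answer: E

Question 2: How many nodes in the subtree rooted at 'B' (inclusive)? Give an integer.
Answer: 3

Derivation:
Subtree rooted at B contains: B, D, G
Count = 3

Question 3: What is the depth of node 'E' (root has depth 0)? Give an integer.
Answer: 4

Derivation:
Path from root to E: C -> F -> H -> A -> E
Depth = number of edges = 4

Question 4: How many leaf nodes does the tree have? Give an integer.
Leaves (nodes with no children): D, E, G

Answer: 3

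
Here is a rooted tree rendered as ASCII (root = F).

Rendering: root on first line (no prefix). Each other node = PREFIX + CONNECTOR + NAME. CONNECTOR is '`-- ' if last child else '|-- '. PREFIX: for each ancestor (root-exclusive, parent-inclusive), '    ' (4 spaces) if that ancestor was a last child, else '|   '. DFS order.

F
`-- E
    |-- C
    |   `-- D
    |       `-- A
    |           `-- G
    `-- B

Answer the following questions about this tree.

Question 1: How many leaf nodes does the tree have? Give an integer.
Answer: 2

Derivation:
Leaves (nodes with no children): B, G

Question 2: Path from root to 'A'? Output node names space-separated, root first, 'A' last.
Walk down from root: F -> E -> C -> D -> A

Answer: F E C D A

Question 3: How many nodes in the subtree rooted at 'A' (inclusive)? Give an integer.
Answer: 2

Derivation:
Subtree rooted at A contains: A, G
Count = 2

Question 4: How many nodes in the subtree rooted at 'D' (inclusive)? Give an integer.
Subtree rooted at D contains: A, D, G
Count = 3

Answer: 3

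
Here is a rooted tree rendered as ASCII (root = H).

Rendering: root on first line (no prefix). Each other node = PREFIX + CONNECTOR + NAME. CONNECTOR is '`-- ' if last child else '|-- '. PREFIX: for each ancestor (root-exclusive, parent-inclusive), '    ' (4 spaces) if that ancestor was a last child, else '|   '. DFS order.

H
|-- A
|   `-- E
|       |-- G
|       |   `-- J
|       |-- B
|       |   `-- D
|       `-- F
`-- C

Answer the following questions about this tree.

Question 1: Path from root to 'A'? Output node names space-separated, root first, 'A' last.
Answer: H A

Derivation:
Walk down from root: H -> A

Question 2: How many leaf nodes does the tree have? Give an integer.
Answer: 4

Derivation:
Leaves (nodes with no children): C, D, F, J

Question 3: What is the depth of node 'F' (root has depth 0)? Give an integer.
Answer: 3

Derivation:
Path from root to F: H -> A -> E -> F
Depth = number of edges = 3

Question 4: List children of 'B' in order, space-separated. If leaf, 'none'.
Answer: D

Derivation:
Node B's children (from adjacency): D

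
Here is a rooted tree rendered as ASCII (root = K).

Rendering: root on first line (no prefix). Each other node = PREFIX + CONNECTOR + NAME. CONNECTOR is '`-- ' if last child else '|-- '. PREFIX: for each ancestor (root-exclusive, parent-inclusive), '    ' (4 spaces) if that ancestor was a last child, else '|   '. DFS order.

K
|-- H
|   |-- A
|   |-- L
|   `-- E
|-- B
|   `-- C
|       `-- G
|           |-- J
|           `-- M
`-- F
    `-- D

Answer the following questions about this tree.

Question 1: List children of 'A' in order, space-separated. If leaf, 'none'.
Node A's children (from adjacency): (leaf)

Answer: none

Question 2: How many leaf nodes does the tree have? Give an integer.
Leaves (nodes with no children): A, D, E, J, L, M

Answer: 6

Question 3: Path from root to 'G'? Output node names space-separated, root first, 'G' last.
Walk down from root: K -> B -> C -> G

Answer: K B C G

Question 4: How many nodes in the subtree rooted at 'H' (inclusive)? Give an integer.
Subtree rooted at H contains: A, E, H, L
Count = 4

Answer: 4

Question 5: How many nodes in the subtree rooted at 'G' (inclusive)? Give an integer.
Answer: 3

Derivation:
Subtree rooted at G contains: G, J, M
Count = 3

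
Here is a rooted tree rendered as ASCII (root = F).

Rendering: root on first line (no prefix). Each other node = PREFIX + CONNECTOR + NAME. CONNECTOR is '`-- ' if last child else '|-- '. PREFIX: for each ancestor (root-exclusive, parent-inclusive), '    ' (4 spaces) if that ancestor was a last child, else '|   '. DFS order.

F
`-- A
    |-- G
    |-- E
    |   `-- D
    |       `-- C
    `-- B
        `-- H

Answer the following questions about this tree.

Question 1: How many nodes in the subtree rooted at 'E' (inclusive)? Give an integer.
Answer: 3

Derivation:
Subtree rooted at E contains: C, D, E
Count = 3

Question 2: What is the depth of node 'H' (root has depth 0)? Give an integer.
Path from root to H: F -> A -> B -> H
Depth = number of edges = 3

Answer: 3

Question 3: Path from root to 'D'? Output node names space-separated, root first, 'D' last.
Answer: F A E D

Derivation:
Walk down from root: F -> A -> E -> D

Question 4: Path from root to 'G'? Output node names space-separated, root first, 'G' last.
Walk down from root: F -> A -> G

Answer: F A G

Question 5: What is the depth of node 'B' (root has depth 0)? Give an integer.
Answer: 2

Derivation:
Path from root to B: F -> A -> B
Depth = number of edges = 2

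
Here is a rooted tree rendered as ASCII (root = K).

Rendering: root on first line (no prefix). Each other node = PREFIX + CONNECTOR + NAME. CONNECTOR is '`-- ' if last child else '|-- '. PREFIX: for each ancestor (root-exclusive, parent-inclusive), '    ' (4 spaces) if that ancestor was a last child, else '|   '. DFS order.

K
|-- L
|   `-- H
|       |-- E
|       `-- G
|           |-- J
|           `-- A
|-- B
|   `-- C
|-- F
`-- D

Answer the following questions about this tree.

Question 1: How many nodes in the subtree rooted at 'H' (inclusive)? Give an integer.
Answer: 5

Derivation:
Subtree rooted at H contains: A, E, G, H, J
Count = 5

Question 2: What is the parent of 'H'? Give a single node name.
Scan adjacency: H appears as child of L

Answer: L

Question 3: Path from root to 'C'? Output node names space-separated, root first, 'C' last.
Answer: K B C

Derivation:
Walk down from root: K -> B -> C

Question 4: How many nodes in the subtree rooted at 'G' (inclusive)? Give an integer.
Subtree rooted at G contains: A, G, J
Count = 3

Answer: 3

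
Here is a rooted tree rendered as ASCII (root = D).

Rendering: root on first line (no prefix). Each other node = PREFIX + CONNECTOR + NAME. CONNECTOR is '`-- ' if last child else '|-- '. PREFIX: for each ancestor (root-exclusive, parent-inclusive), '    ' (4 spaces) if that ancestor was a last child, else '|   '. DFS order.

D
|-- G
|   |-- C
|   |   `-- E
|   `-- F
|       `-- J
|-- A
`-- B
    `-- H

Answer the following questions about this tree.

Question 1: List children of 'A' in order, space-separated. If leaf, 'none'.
Answer: none

Derivation:
Node A's children (from adjacency): (leaf)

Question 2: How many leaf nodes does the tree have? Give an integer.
Leaves (nodes with no children): A, E, H, J

Answer: 4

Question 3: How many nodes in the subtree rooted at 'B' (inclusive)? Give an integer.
Answer: 2

Derivation:
Subtree rooted at B contains: B, H
Count = 2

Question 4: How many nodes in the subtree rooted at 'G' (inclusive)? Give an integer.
Subtree rooted at G contains: C, E, F, G, J
Count = 5

Answer: 5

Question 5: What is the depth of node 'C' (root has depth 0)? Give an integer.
Answer: 2

Derivation:
Path from root to C: D -> G -> C
Depth = number of edges = 2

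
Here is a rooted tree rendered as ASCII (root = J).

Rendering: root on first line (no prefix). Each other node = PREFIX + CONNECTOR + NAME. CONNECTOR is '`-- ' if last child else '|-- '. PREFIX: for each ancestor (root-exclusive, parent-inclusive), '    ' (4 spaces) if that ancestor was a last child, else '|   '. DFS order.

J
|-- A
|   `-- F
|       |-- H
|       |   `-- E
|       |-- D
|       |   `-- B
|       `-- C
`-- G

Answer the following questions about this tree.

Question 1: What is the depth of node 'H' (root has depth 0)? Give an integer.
Path from root to H: J -> A -> F -> H
Depth = number of edges = 3

Answer: 3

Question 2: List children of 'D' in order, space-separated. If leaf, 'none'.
Node D's children (from adjacency): B

Answer: B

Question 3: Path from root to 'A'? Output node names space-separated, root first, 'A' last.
Answer: J A

Derivation:
Walk down from root: J -> A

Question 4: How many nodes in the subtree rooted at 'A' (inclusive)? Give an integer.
Subtree rooted at A contains: A, B, C, D, E, F, H
Count = 7

Answer: 7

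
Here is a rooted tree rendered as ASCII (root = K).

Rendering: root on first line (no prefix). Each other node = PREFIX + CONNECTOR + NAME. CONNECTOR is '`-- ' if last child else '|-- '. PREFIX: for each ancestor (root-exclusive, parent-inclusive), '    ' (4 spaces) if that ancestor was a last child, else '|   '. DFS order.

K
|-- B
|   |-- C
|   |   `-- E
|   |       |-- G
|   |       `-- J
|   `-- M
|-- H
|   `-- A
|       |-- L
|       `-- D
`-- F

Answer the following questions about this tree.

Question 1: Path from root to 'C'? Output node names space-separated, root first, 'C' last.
Answer: K B C

Derivation:
Walk down from root: K -> B -> C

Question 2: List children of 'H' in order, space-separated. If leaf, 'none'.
Node H's children (from adjacency): A

Answer: A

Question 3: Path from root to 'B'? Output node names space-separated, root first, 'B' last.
Walk down from root: K -> B

Answer: K B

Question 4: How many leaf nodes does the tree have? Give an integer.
Leaves (nodes with no children): D, F, G, J, L, M

Answer: 6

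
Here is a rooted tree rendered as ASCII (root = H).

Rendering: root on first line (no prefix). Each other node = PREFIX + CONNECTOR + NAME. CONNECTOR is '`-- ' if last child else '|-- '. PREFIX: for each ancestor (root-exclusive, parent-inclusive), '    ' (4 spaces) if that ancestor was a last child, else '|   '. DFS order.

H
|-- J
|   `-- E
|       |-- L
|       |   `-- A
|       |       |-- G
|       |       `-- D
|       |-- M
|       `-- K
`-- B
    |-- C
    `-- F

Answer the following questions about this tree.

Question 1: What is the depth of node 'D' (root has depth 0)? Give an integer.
Path from root to D: H -> J -> E -> L -> A -> D
Depth = number of edges = 5

Answer: 5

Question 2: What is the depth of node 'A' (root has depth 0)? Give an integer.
Path from root to A: H -> J -> E -> L -> A
Depth = number of edges = 4

Answer: 4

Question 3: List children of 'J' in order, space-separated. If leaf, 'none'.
Node J's children (from adjacency): E

Answer: E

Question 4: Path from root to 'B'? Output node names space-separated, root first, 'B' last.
Answer: H B

Derivation:
Walk down from root: H -> B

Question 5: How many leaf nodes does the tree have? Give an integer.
Answer: 6

Derivation:
Leaves (nodes with no children): C, D, F, G, K, M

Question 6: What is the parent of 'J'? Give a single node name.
Scan adjacency: J appears as child of H

Answer: H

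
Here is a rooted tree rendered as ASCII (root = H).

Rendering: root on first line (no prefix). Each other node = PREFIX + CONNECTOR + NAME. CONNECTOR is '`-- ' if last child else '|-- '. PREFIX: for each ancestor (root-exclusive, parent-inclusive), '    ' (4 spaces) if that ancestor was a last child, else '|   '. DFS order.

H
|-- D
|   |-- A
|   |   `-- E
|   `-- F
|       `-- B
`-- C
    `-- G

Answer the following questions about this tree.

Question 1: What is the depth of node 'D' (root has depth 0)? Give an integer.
Answer: 1

Derivation:
Path from root to D: H -> D
Depth = number of edges = 1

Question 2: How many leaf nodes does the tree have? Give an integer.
Leaves (nodes with no children): B, E, G

Answer: 3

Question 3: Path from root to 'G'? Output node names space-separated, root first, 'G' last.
Answer: H C G

Derivation:
Walk down from root: H -> C -> G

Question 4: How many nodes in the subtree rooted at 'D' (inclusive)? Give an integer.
Subtree rooted at D contains: A, B, D, E, F
Count = 5

Answer: 5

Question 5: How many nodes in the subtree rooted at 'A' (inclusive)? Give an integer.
Subtree rooted at A contains: A, E
Count = 2

Answer: 2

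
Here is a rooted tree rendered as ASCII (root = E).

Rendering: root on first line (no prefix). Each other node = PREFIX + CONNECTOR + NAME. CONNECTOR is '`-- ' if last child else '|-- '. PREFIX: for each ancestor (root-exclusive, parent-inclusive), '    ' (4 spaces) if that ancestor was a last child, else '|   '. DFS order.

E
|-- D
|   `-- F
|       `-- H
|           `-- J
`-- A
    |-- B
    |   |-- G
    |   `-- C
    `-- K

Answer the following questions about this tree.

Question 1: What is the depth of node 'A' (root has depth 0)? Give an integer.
Path from root to A: E -> A
Depth = number of edges = 1

Answer: 1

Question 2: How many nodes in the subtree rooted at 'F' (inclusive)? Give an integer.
Answer: 3

Derivation:
Subtree rooted at F contains: F, H, J
Count = 3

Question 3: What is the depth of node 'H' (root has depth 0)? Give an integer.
Answer: 3

Derivation:
Path from root to H: E -> D -> F -> H
Depth = number of edges = 3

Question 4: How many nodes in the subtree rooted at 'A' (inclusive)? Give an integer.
Subtree rooted at A contains: A, B, C, G, K
Count = 5

Answer: 5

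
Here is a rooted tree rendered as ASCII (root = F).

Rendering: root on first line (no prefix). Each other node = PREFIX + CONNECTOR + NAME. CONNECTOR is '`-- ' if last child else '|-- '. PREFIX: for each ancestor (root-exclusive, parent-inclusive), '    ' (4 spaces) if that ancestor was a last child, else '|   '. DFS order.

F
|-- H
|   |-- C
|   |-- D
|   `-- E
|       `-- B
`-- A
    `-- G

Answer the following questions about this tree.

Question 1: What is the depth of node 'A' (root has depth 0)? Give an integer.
Path from root to A: F -> A
Depth = number of edges = 1

Answer: 1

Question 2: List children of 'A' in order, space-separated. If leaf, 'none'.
Node A's children (from adjacency): G

Answer: G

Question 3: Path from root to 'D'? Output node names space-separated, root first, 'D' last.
Walk down from root: F -> H -> D

Answer: F H D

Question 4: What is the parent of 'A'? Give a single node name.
Answer: F

Derivation:
Scan adjacency: A appears as child of F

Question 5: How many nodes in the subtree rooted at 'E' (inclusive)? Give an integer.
Subtree rooted at E contains: B, E
Count = 2

Answer: 2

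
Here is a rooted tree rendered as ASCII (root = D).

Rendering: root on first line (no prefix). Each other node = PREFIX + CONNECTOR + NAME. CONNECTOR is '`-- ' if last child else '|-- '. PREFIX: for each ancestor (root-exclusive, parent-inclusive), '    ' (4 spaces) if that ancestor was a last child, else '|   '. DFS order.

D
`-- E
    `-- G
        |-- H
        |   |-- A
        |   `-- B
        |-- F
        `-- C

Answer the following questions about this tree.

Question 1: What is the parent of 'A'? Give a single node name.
Scan adjacency: A appears as child of H

Answer: H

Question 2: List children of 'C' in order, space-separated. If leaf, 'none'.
Answer: none

Derivation:
Node C's children (from adjacency): (leaf)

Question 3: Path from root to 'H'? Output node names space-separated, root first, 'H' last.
Walk down from root: D -> E -> G -> H

Answer: D E G H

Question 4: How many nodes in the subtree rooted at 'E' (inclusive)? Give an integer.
Answer: 7

Derivation:
Subtree rooted at E contains: A, B, C, E, F, G, H
Count = 7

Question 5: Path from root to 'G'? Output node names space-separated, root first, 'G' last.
Answer: D E G

Derivation:
Walk down from root: D -> E -> G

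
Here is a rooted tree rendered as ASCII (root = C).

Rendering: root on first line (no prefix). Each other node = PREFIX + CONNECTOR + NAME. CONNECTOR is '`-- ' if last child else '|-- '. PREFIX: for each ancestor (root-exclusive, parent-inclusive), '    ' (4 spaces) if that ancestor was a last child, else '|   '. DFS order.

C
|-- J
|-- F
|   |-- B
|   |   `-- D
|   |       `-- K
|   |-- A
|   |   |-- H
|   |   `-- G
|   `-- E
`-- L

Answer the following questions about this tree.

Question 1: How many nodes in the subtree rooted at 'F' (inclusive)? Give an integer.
Subtree rooted at F contains: A, B, D, E, F, G, H, K
Count = 8

Answer: 8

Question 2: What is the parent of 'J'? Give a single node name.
Scan adjacency: J appears as child of C

Answer: C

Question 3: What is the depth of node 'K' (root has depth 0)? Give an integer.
Path from root to K: C -> F -> B -> D -> K
Depth = number of edges = 4

Answer: 4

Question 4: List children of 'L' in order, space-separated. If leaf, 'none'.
Node L's children (from adjacency): (leaf)

Answer: none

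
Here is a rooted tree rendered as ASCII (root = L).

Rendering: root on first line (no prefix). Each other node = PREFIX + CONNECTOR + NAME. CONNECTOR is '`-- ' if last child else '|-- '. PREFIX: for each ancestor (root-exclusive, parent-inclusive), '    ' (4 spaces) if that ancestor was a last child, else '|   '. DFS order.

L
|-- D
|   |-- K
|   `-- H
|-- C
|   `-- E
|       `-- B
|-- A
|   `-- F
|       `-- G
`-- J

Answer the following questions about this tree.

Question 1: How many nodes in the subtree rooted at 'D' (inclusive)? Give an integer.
Answer: 3

Derivation:
Subtree rooted at D contains: D, H, K
Count = 3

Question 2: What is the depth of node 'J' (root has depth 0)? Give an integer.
Answer: 1

Derivation:
Path from root to J: L -> J
Depth = number of edges = 1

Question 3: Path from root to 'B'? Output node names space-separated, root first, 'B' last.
Walk down from root: L -> C -> E -> B

Answer: L C E B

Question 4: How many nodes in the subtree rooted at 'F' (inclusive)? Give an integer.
Subtree rooted at F contains: F, G
Count = 2

Answer: 2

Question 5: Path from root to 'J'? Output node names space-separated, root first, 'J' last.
Answer: L J

Derivation:
Walk down from root: L -> J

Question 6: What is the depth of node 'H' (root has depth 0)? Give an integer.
Path from root to H: L -> D -> H
Depth = number of edges = 2

Answer: 2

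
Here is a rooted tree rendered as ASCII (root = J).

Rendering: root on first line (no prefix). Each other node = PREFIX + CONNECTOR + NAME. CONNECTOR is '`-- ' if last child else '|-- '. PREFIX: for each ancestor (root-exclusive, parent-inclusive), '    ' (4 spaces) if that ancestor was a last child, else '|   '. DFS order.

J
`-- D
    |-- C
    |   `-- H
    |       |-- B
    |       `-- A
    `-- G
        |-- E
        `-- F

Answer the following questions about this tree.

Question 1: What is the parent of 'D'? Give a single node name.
Scan adjacency: D appears as child of J

Answer: J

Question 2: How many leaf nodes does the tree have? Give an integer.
Leaves (nodes with no children): A, B, E, F

Answer: 4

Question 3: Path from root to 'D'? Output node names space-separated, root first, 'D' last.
Walk down from root: J -> D

Answer: J D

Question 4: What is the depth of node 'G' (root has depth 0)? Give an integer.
Path from root to G: J -> D -> G
Depth = number of edges = 2

Answer: 2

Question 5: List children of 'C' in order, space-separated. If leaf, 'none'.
Answer: H

Derivation:
Node C's children (from adjacency): H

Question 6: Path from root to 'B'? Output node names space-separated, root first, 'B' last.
Walk down from root: J -> D -> C -> H -> B

Answer: J D C H B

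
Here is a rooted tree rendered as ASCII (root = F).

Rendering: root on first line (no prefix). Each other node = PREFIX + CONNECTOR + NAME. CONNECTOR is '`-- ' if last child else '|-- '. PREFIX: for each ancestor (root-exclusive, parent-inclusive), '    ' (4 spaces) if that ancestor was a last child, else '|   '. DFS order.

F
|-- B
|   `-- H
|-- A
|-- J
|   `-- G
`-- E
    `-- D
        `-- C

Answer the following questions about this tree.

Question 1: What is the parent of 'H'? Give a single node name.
Answer: B

Derivation:
Scan adjacency: H appears as child of B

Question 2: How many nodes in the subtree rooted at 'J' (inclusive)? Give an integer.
Answer: 2

Derivation:
Subtree rooted at J contains: G, J
Count = 2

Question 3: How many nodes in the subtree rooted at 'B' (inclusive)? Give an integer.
Answer: 2

Derivation:
Subtree rooted at B contains: B, H
Count = 2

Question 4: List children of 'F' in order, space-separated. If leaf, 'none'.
Node F's children (from adjacency): B, A, J, E

Answer: B A J E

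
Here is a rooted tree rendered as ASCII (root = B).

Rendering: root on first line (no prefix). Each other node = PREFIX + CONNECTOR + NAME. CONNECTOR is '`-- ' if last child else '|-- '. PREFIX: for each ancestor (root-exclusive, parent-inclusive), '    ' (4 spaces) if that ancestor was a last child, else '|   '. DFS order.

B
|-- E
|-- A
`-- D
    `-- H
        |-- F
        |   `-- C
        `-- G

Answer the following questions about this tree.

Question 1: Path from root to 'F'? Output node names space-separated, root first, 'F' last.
Answer: B D H F

Derivation:
Walk down from root: B -> D -> H -> F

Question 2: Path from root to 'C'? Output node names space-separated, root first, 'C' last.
Answer: B D H F C

Derivation:
Walk down from root: B -> D -> H -> F -> C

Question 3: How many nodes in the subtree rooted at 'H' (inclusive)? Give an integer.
Answer: 4

Derivation:
Subtree rooted at H contains: C, F, G, H
Count = 4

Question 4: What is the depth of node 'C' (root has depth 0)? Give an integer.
Answer: 4

Derivation:
Path from root to C: B -> D -> H -> F -> C
Depth = number of edges = 4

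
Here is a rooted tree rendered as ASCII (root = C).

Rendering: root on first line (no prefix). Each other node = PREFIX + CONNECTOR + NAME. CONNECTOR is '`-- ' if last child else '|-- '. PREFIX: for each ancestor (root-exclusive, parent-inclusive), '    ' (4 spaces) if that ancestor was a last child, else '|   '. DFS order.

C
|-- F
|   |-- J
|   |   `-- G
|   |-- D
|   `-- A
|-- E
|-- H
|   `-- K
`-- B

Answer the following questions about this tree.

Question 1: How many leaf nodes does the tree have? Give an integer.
Leaves (nodes with no children): A, B, D, E, G, K

Answer: 6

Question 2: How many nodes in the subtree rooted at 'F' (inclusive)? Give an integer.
Answer: 5

Derivation:
Subtree rooted at F contains: A, D, F, G, J
Count = 5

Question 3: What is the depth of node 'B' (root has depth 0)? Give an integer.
Path from root to B: C -> B
Depth = number of edges = 1

Answer: 1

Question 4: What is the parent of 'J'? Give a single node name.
Scan adjacency: J appears as child of F

Answer: F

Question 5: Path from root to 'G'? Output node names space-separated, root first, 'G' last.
Answer: C F J G

Derivation:
Walk down from root: C -> F -> J -> G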